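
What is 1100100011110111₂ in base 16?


Group into 4-bit nibbles: 1100100011110111
  1100 = C
  1000 = 8
  1111 = F
  0111 = 7
= 0xC8F7


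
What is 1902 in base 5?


Divide by 5 repeatedly:
1902 ÷ 5 = 380 remainder 2
380 ÷ 5 = 76 remainder 0
76 ÷ 5 = 15 remainder 1
15 ÷ 5 = 3 remainder 0
3 ÷ 5 = 0 remainder 3
Reading remainders bottom-up:
= 30102


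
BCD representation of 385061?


Each digit → 4-bit binary:
  3 → 0011
  8 → 1000
  5 → 0101
  0 → 0000
  6 → 0110
  1 → 0001
= 0011 1000 0101 0000 0110 0001


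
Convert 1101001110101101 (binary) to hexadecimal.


Group into 4-bit nibbles: 1101001110101101
  1101 = D
  0011 = 3
  1010 = A
  1101 = D
= 0xD3AD


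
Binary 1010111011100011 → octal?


Group into 3-bit groups: 001010111011100011
  001 = 1
  010 = 2
  111 = 7
  011 = 3
  100 = 4
  011 = 3
= 0o127343


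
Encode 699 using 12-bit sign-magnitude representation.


Sign bit: 0 (positive)
Magnitude: 699 = 01010111011
= 001010111011


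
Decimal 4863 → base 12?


Divide by 12 repeatedly:
4863 ÷ 12 = 405 remainder 3
405 ÷ 12 = 33 remainder 9
33 ÷ 12 = 2 remainder 9
2 ÷ 12 = 0 remainder 2
Reading remainders bottom-up:
= 2993


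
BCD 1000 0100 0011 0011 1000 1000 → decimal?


Each 4-bit group → digit:
  1000 → 8
  0100 → 4
  0011 → 3
  0011 → 3
  1000 → 8
  1000 → 8
= 843388


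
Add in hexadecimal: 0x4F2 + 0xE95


Align and add column by column (LSB to MSB, each column mod 16 with carry):
  04F2
+ 0E95
  ----
  col 0: 2(2) + 5(5) + 0 (carry in) = 7 → 7(7), carry out 0
  col 1: F(15) + 9(9) + 0 (carry in) = 24 → 8(8), carry out 1
  col 2: 4(4) + E(14) + 1 (carry in) = 19 → 3(3), carry out 1
  col 3: 0(0) + 0(0) + 1 (carry in) = 1 → 1(1), carry out 0
Reading digits MSB→LSB: 1387
Strip leading zeros: 1387
= 0x1387


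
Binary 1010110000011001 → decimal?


Positional values:
Bit 0: 1 × 2^0 = 1
Bit 3: 1 × 2^3 = 8
Bit 4: 1 × 2^4 = 16
Bit 10: 1 × 2^10 = 1024
Bit 11: 1 × 2^11 = 2048
Bit 13: 1 × 2^13 = 8192
Bit 15: 1 × 2^15 = 32768
Sum = 1 + 8 + 16 + 1024 + 2048 + 8192 + 32768
= 44057


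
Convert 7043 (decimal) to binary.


Divide by 2 repeatedly:
7043 ÷ 2 = 3521 remainder 1
3521 ÷ 2 = 1760 remainder 1
1760 ÷ 2 = 880 remainder 0
880 ÷ 2 = 440 remainder 0
440 ÷ 2 = 220 remainder 0
220 ÷ 2 = 110 remainder 0
110 ÷ 2 = 55 remainder 0
55 ÷ 2 = 27 remainder 1
27 ÷ 2 = 13 remainder 1
13 ÷ 2 = 6 remainder 1
6 ÷ 2 = 3 remainder 0
3 ÷ 2 = 1 remainder 1
1 ÷ 2 = 0 remainder 1
Reading remainders bottom-up:
= 1101110000011


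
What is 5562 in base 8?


Divide by 8 repeatedly:
5562 ÷ 8 = 695 remainder 2
695 ÷ 8 = 86 remainder 7
86 ÷ 8 = 10 remainder 6
10 ÷ 8 = 1 remainder 2
1 ÷ 8 = 0 remainder 1
Reading remainders bottom-up:
= 0o12672


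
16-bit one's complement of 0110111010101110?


Original: 0110111010101110
Invert all bits:
  bit 0: 0 → 1
  bit 1: 1 → 0
  bit 2: 1 → 0
  bit 3: 0 → 1
  bit 4: 1 → 0
  bit 5: 1 → 0
  bit 6: 1 → 0
  bit 7: 0 → 1
  bit 8: 1 → 0
  bit 9: 0 → 1
  bit 10: 1 → 0
  bit 11: 0 → 1
  bit 12: 1 → 0
  bit 13: 1 → 0
  bit 14: 1 → 0
  bit 15: 0 → 1
= 1001000101010001


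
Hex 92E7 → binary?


Each hex digit → 4 binary bits:
  9 = 1001
  2 = 0010
  E = 1110
  7 = 0111
Concatenate: 1001 0010 1110 0111
= 1001001011100111


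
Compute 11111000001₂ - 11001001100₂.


Align and subtract column by column (LSB to MSB, borrowing when needed):
  11111000001
- 11001001100
  -----------
  col 0: (1 - 0 borrow-in) - 0 → 1 - 0 = 1, borrow out 0
  col 1: (0 - 0 borrow-in) - 0 → 0 - 0 = 0, borrow out 0
  col 2: (0 - 0 borrow-in) - 1 → borrow from next column: (0+2) - 1 = 1, borrow out 1
  col 3: (0 - 1 borrow-in) - 1 → borrow from next column: (-1+2) - 1 = 0, borrow out 1
  col 4: (0 - 1 borrow-in) - 0 → borrow from next column: (-1+2) - 0 = 1, borrow out 1
  col 5: (0 - 1 borrow-in) - 0 → borrow from next column: (-1+2) - 0 = 1, borrow out 1
  col 6: (1 - 1 borrow-in) - 1 → borrow from next column: (0+2) - 1 = 1, borrow out 1
  col 7: (1 - 1 borrow-in) - 0 → 0 - 0 = 0, borrow out 0
  col 8: (1 - 0 borrow-in) - 0 → 1 - 0 = 1, borrow out 0
  col 9: (1 - 0 borrow-in) - 1 → 1 - 1 = 0, borrow out 0
  col 10: (1 - 0 borrow-in) - 1 → 1 - 1 = 0, borrow out 0
Reading bits MSB→LSB: 00101110101
Strip leading zeros: 101110101
= 101110101


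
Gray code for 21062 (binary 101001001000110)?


Binary: 101001001000110
Gray code: G = B XOR (B >> 1)
B >> 1 = 010100100100011
101001001000110 XOR 010100100100011:
  1 XOR 0 = 1
  0 XOR 1 = 1
  1 XOR 0 = 1
  0 XOR 1 = 1
  0 XOR 0 = 0
  1 XOR 0 = 1
  0 XOR 1 = 1
  0 XOR 0 = 0
  1 XOR 0 = 1
  0 XOR 1 = 1
  0 XOR 0 = 0
  0 XOR 0 = 0
  1 XOR 0 = 1
  1 XOR 1 = 0
  0 XOR 1 = 1
= 111101101100101


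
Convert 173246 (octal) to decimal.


Positional values:
Position 0: 6 × 8^0 = 6
Position 1: 4 × 8^1 = 32
Position 2: 2 × 8^2 = 128
Position 3: 3 × 8^3 = 1536
Position 4: 7 × 8^4 = 28672
Position 5: 1 × 8^5 = 32768
Sum = 6 + 32 + 128 + 1536 + 28672 + 32768
= 63142


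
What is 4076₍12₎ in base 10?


Positional values (base 12):
  6 × 12^0 = 6 × 1 = 6
  7 × 12^1 = 7 × 12 = 84
  0 × 12^2 = 0 × 144 = 0
  4 × 12^3 = 4 × 1728 = 6912
Sum = 6 + 84 + 0 + 6912
= 7002


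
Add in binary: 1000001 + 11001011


Align and add column by column (LSB to MSB, carry propagating):
  001000001
+ 011001011
  ---------
  col 0: 1 + 1 + 0 (carry in) = 2 → bit 0, carry out 1
  col 1: 0 + 1 + 1 (carry in) = 2 → bit 0, carry out 1
  col 2: 0 + 0 + 1 (carry in) = 1 → bit 1, carry out 0
  col 3: 0 + 1 + 0 (carry in) = 1 → bit 1, carry out 0
  col 4: 0 + 0 + 0 (carry in) = 0 → bit 0, carry out 0
  col 5: 0 + 0 + 0 (carry in) = 0 → bit 0, carry out 0
  col 6: 1 + 1 + 0 (carry in) = 2 → bit 0, carry out 1
  col 7: 0 + 1 + 1 (carry in) = 2 → bit 0, carry out 1
  col 8: 0 + 0 + 1 (carry in) = 1 → bit 1, carry out 0
Reading bits MSB→LSB: 100001100
Strip leading zeros: 100001100
= 100001100


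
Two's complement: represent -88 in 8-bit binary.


Original: 01011000
Step 1 - Invert all bits: 10100111
Step 2 - Add 1: 10100111 + 1
= 10101000 (represents -88)


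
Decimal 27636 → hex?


Divide by 16 repeatedly:
27636 ÷ 16 = 1727 remainder 4 (4)
1727 ÷ 16 = 107 remainder 15 (F)
107 ÷ 16 = 6 remainder 11 (B)
6 ÷ 16 = 0 remainder 6 (6)
Reading remainders bottom-up:
= 0x6BF4


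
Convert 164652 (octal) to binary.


Each octal digit → 3 binary bits:
  1 = 001
  6 = 110
  4 = 100
  6 = 110
  5 = 101
  2 = 010
Concatenate: 001 110 100 110 101 010
= 001110100110101010


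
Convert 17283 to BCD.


Each digit → 4-bit binary:
  1 → 0001
  7 → 0111
  2 → 0010
  8 → 1000
  3 → 0011
= 0001 0111 0010 1000 0011


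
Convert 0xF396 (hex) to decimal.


Positional values:
Position 0: 6 × 16^0 = 6 × 1 = 6
Position 1: 9 × 16^1 = 9 × 16 = 144
Position 2: 3 × 16^2 = 3 × 256 = 768
Position 3: F × 16^3 = 15 × 4096 = 61440
Sum = 6 + 144 + 768 + 61440
= 62358


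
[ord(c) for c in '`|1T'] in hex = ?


String: '`|1T'  (4 characters)
Per-character ASCII lookup:
  '`': special character: '`' = 96 → 0x60
  '|': special character: '|' = 124 → 0x7C
  '1': digits start at 48: '1' = 48 + 1 = 49 → 0x31
  'T': uppercase starts at 65: 'T' = 65 + 19 = 84 → 0x54
= 0x60 0x7C 0x31 0x54


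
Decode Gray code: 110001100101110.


Gray code: 110001100101110
MSB stays the same: 1
Each subsequent bit = prev_binary XOR current_gray:
  B[1] = 1 XOR 1 = 0
  B[2] = 0 XOR 0 = 0
  B[3] = 0 XOR 0 = 0
  B[4] = 0 XOR 0 = 0
  B[5] = 0 XOR 1 = 1
  B[6] = 1 XOR 1 = 0
  B[7] = 0 XOR 0 = 0
  B[8] = 0 XOR 0 = 0
  B[9] = 0 XOR 1 = 1
  B[10] = 1 XOR 0 = 1
  B[11] = 1 XOR 1 = 0
  B[12] = 0 XOR 1 = 1
  B[13] = 1 XOR 1 = 0
  B[14] = 0 XOR 0 = 0
= 100001000110100 (16948 decimal)


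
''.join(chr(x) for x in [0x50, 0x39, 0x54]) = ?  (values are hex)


Codes (hex): 0x50 0x39 0x54
Per-code ASCII lookup:
  0x50 = 80  (range 65-90: uppercase, 80 - 65 = 15) → 'P'
  0x39 = 57  (range 48-57: digits, 57 - 48 = 9) → '9'
  0x54 = 84  (range 65-90: uppercase, 84 - 65 = 19) → 'T'
= 'P9T'


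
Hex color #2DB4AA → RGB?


Hex: #2DB4AA
R = 2D₁₆ = 45
G = B4₁₆ = 180
B = AA₁₆ = 170
= RGB(45, 180, 170)


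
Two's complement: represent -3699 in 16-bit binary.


Original: 0000111001110011
Step 1 - Invert all bits: 1111000110001100
Step 2 - Add 1: 1111000110001100 + 1
= 1111000110001101 (represents -3699)


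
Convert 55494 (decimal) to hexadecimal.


Divide by 16 repeatedly:
55494 ÷ 16 = 3468 remainder 6 (6)
3468 ÷ 16 = 216 remainder 12 (C)
216 ÷ 16 = 13 remainder 8 (8)
13 ÷ 16 = 0 remainder 13 (D)
Reading remainders bottom-up:
= 0xD8C6


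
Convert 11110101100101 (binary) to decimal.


Positional values:
Bit 0: 1 × 2^0 = 1
Bit 2: 1 × 2^2 = 4
Bit 5: 1 × 2^5 = 32
Bit 6: 1 × 2^6 = 64
Bit 8: 1 × 2^8 = 256
Bit 10: 1 × 2^10 = 1024
Bit 11: 1 × 2^11 = 2048
Bit 12: 1 × 2^12 = 4096
Bit 13: 1 × 2^13 = 8192
Sum = 1 + 4 + 32 + 64 + 256 + 1024 + 2048 + 4096 + 8192
= 15717


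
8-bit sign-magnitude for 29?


Sign bit: 0 (positive)
Magnitude: 29 = 0011101
= 00011101


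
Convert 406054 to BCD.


Each digit → 4-bit binary:
  4 → 0100
  0 → 0000
  6 → 0110
  0 → 0000
  5 → 0101
  4 → 0100
= 0100 0000 0110 0000 0101 0100


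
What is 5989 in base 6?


Divide by 6 repeatedly:
5989 ÷ 6 = 998 remainder 1
998 ÷ 6 = 166 remainder 2
166 ÷ 6 = 27 remainder 4
27 ÷ 6 = 4 remainder 3
4 ÷ 6 = 0 remainder 4
Reading remainders bottom-up:
= 43421


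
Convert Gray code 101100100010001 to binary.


Gray code: 101100100010001
MSB stays the same: 1
Each subsequent bit = prev_binary XOR current_gray:
  B[1] = 1 XOR 0 = 1
  B[2] = 1 XOR 1 = 0
  B[3] = 0 XOR 1 = 1
  B[4] = 1 XOR 0 = 1
  B[5] = 1 XOR 0 = 1
  B[6] = 1 XOR 1 = 0
  B[7] = 0 XOR 0 = 0
  B[8] = 0 XOR 0 = 0
  B[9] = 0 XOR 0 = 0
  B[10] = 0 XOR 1 = 1
  B[11] = 1 XOR 0 = 1
  B[12] = 1 XOR 0 = 1
  B[13] = 1 XOR 0 = 1
  B[14] = 1 XOR 1 = 0
= 110111000011110 (28190 decimal)


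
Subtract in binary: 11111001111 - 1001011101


Align and subtract column by column (LSB to MSB, borrowing when needed):
  11111001111
- 01001011101
  -----------
  col 0: (1 - 0 borrow-in) - 1 → 1 - 1 = 0, borrow out 0
  col 1: (1 - 0 borrow-in) - 0 → 1 - 0 = 1, borrow out 0
  col 2: (1 - 0 borrow-in) - 1 → 1 - 1 = 0, borrow out 0
  col 3: (1 - 0 borrow-in) - 1 → 1 - 1 = 0, borrow out 0
  col 4: (0 - 0 borrow-in) - 1 → borrow from next column: (0+2) - 1 = 1, borrow out 1
  col 5: (0 - 1 borrow-in) - 0 → borrow from next column: (-1+2) - 0 = 1, borrow out 1
  col 6: (1 - 1 borrow-in) - 1 → borrow from next column: (0+2) - 1 = 1, borrow out 1
  col 7: (1 - 1 borrow-in) - 0 → 0 - 0 = 0, borrow out 0
  col 8: (1 - 0 borrow-in) - 0 → 1 - 0 = 1, borrow out 0
  col 9: (1 - 0 borrow-in) - 1 → 1 - 1 = 0, borrow out 0
  col 10: (1 - 0 borrow-in) - 0 → 1 - 0 = 1, borrow out 0
Reading bits MSB→LSB: 10101110010
Strip leading zeros: 10101110010
= 10101110010


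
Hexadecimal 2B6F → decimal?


Positional values:
Position 0: F × 16^0 = 15 × 1 = 15
Position 1: 6 × 16^1 = 6 × 16 = 96
Position 2: B × 16^2 = 11 × 256 = 2816
Position 3: 2 × 16^3 = 2 × 4096 = 8192
Sum = 15 + 96 + 2816 + 8192
= 11119


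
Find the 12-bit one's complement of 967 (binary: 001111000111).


Original: 001111000111
Invert all bits:
  bit 0: 0 → 1
  bit 1: 0 → 1
  bit 2: 1 → 0
  bit 3: 1 → 0
  bit 4: 1 → 0
  bit 5: 1 → 0
  bit 6: 0 → 1
  bit 7: 0 → 1
  bit 8: 0 → 1
  bit 9: 1 → 0
  bit 10: 1 → 0
  bit 11: 1 → 0
= 110000111000


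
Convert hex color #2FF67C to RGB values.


Hex: #2FF67C
R = 2F₁₆ = 47
G = F6₁₆ = 246
B = 7C₁₆ = 124
= RGB(47, 246, 124)


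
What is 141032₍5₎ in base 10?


Positional values (base 5):
  2 × 5^0 = 2 × 1 = 2
  3 × 5^1 = 3 × 5 = 15
  0 × 5^2 = 0 × 25 = 0
  1 × 5^3 = 1 × 125 = 125
  4 × 5^4 = 4 × 625 = 2500
  1 × 5^5 = 1 × 3125 = 3125
Sum = 2 + 15 + 0 + 125 + 2500 + 3125
= 5767


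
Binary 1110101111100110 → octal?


Group into 3-bit groups: 001110101111100110
  001 = 1
  110 = 6
  101 = 5
  111 = 7
  100 = 4
  110 = 6
= 0o165746


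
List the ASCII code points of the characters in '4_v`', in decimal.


String: '4_v`'  (4 characters)
Per-character ASCII lookup:
  '4': digits start at 48: '4' = 48 + 4 = 52
  '_': special character: '_' = 95
  'v': lowercase starts at 97: 'v' = 97 + 21 = 118
  '`': special character: '`' = 96
= 52 95 118 96


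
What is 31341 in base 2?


Divide by 2 repeatedly:
31341 ÷ 2 = 15670 remainder 1
15670 ÷ 2 = 7835 remainder 0
7835 ÷ 2 = 3917 remainder 1
3917 ÷ 2 = 1958 remainder 1
1958 ÷ 2 = 979 remainder 0
979 ÷ 2 = 489 remainder 1
489 ÷ 2 = 244 remainder 1
244 ÷ 2 = 122 remainder 0
122 ÷ 2 = 61 remainder 0
61 ÷ 2 = 30 remainder 1
30 ÷ 2 = 15 remainder 0
15 ÷ 2 = 7 remainder 1
7 ÷ 2 = 3 remainder 1
3 ÷ 2 = 1 remainder 1
1 ÷ 2 = 0 remainder 1
Reading remainders bottom-up:
= 111101001101101


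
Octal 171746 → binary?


Each octal digit → 3 binary bits:
  1 = 001
  7 = 111
  1 = 001
  7 = 111
  4 = 100
  6 = 110
Concatenate: 001 111 001 111 100 110
= 001111001111100110


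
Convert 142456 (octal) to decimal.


Positional values:
Position 0: 6 × 8^0 = 6
Position 1: 5 × 8^1 = 40
Position 2: 4 × 8^2 = 256
Position 3: 2 × 8^3 = 1024
Position 4: 4 × 8^4 = 16384
Position 5: 1 × 8^5 = 32768
Sum = 6 + 40 + 256 + 1024 + 16384 + 32768
= 50478


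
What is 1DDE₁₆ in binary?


Each hex digit → 4 binary bits:
  1 = 0001
  D = 1101
  D = 1101
  E = 1110
Concatenate: 0001 1101 1101 1110
= 0001110111011110


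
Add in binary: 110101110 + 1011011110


Align and add column by column (LSB to MSB, carry propagating):
  00110101110
+ 01011011110
  -----------
  col 0: 0 + 0 + 0 (carry in) = 0 → bit 0, carry out 0
  col 1: 1 + 1 + 0 (carry in) = 2 → bit 0, carry out 1
  col 2: 1 + 1 + 1 (carry in) = 3 → bit 1, carry out 1
  col 3: 1 + 1 + 1 (carry in) = 3 → bit 1, carry out 1
  col 4: 0 + 1 + 1 (carry in) = 2 → bit 0, carry out 1
  col 5: 1 + 0 + 1 (carry in) = 2 → bit 0, carry out 1
  col 6: 0 + 1 + 1 (carry in) = 2 → bit 0, carry out 1
  col 7: 1 + 1 + 1 (carry in) = 3 → bit 1, carry out 1
  col 8: 1 + 0 + 1 (carry in) = 2 → bit 0, carry out 1
  col 9: 0 + 1 + 1 (carry in) = 2 → bit 0, carry out 1
  col 10: 0 + 0 + 1 (carry in) = 1 → bit 1, carry out 0
Reading bits MSB→LSB: 10010001100
Strip leading zeros: 10010001100
= 10010001100


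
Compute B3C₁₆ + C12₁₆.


Align and add column by column (LSB to MSB, each column mod 16 with carry):
  0B3C
+ 0C12
  ----
  col 0: C(12) + 2(2) + 0 (carry in) = 14 → E(14), carry out 0
  col 1: 3(3) + 1(1) + 0 (carry in) = 4 → 4(4), carry out 0
  col 2: B(11) + C(12) + 0 (carry in) = 23 → 7(7), carry out 1
  col 3: 0(0) + 0(0) + 1 (carry in) = 1 → 1(1), carry out 0
Reading digits MSB→LSB: 174E
Strip leading zeros: 174E
= 0x174E


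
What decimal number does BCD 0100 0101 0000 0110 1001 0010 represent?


Each 4-bit group → digit:
  0100 → 4
  0101 → 5
  0000 → 0
  0110 → 6
  1001 → 9
  0010 → 2
= 450692


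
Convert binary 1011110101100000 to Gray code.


Binary: 1011110101100000
Gray code: G = B XOR (B >> 1)
B >> 1 = 0101111010110000
1011110101100000 XOR 0101111010110000:
  1 XOR 0 = 1
  0 XOR 1 = 1
  1 XOR 0 = 1
  1 XOR 1 = 0
  1 XOR 1 = 0
  1 XOR 1 = 0
  0 XOR 1 = 1
  1 XOR 0 = 1
  0 XOR 1 = 1
  1 XOR 0 = 1
  1 XOR 1 = 0
  0 XOR 1 = 1
  0 XOR 0 = 0
  0 XOR 0 = 0
  0 XOR 0 = 0
  0 XOR 0 = 0
= 1110001111010000


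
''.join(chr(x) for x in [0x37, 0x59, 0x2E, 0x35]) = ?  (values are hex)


Codes (hex): 0x37 0x59 0x2E 0x35
Per-code ASCII lookup:
  0x37 = 55  (range 48-57: digits, 55 - 48 = 7) → '7'
  0x59 = 89  (range 65-90: uppercase, 89 - 65 = 24) → 'Y'
  0x2E = 46  (special character) → '.'
  0x35 = 53  (range 48-57: digits, 53 - 48 = 5) → '5'
= '7Y.5'


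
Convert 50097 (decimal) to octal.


Divide by 8 repeatedly:
50097 ÷ 8 = 6262 remainder 1
6262 ÷ 8 = 782 remainder 6
782 ÷ 8 = 97 remainder 6
97 ÷ 8 = 12 remainder 1
12 ÷ 8 = 1 remainder 4
1 ÷ 8 = 0 remainder 1
Reading remainders bottom-up:
= 0o141661


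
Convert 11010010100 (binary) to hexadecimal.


Group into 4-bit nibbles: 011010010100
  0110 = 6
  1001 = 9
  0100 = 4
= 0x694


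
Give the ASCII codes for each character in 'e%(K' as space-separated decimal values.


String: 'e%(K'  (4 characters)
Per-character ASCII lookup:
  'e': lowercase starts at 97: 'e' = 97 + 4 = 101
  '%': special character: '%' = 37
  '(': special character: '(' = 40
  'K': uppercase starts at 65: 'K' = 65 + 10 = 75
= 101 37 40 75


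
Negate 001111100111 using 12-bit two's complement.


Original: 001111100111
Step 1 - Invert all bits: 110000011000
Step 2 - Add 1: 110000011000 + 1
= 110000011001 (represents -999)


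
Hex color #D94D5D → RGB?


Hex: #D94D5D
R = D9₁₆ = 217
G = 4D₁₆ = 77
B = 5D₁₆ = 93
= RGB(217, 77, 93)


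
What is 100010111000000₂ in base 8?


Group into 3-bit groups: 100010111000000
  100 = 4
  010 = 2
  111 = 7
  000 = 0
  000 = 0
= 0o42700


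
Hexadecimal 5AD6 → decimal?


Positional values:
Position 0: 6 × 16^0 = 6 × 1 = 6
Position 1: D × 16^1 = 13 × 16 = 208
Position 2: A × 16^2 = 10 × 256 = 2560
Position 3: 5 × 16^3 = 5 × 4096 = 20480
Sum = 6 + 208 + 2560 + 20480
= 23254


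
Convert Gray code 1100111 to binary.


Gray code: 1100111
MSB stays the same: 1
Each subsequent bit = prev_binary XOR current_gray:
  B[1] = 1 XOR 1 = 0
  B[2] = 0 XOR 0 = 0
  B[3] = 0 XOR 0 = 0
  B[4] = 0 XOR 1 = 1
  B[5] = 1 XOR 1 = 0
  B[6] = 0 XOR 1 = 1
= 1000101 (69 decimal)


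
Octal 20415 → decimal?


Positional values:
Position 0: 5 × 8^0 = 5
Position 1: 1 × 8^1 = 8
Position 2: 4 × 8^2 = 256
Position 3: 0 × 8^3 = 0
Position 4: 2 × 8^4 = 8192
Sum = 5 + 8 + 256 + 0 + 8192
= 8461


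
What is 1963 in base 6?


Divide by 6 repeatedly:
1963 ÷ 6 = 327 remainder 1
327 ÷ 6 = 54 remainder 3
54 ÷ 6 = 9 remainder 0
9 ÷ 6 = 1 remainder 3
1 ÷ 6 = 0 remainder 1
Reading remainders bottom-up:
= 13031


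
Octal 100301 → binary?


Each octal digit → 3 binary bits:
  1 = 001
  0 = 000
  0 = 000
  3 = 011
  0 = 000
  1 = 001
Concatenate: 001 000 000 011 000 001
= 001000000011000001


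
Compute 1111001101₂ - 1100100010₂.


Align and subtract column by column (LSB to MSB, borrowing when needed):
  1111001101
- 1100100010
  ----------
  col 0: (1 - 0 borrow-in) - 0 → 1 - 0 = 1, borrow out 0
  col 1: (0 - 0 borrow-in) - 1 → borrow from next column: (0+2) - 1 = 1, borrow out 1
  col 2: (1 - 1 borrow-in) - 0 → 0 - 0 = 0, borrow out 0
  col 3: (1 - 0 borrow-in) - 0 → 1 - 0 = 1, borrow out 0
  col 4: (0 - 0 borrow-in) - 0 → 0 - 0 = 0, borrow out 0
  col 5: (0 - 0 borrow-in) - 1 → borrow from next column: (0+2) - 1 = 1, borrow out 1
  col 6: (1 - 1 borrow-in) - 0 → 0 - 0 = 0, borrow out 0
  col 7: (1 - 0 borrow-in) - 0 → 1 - 0 = 1, borrow out 0
  col 8: (1 - 0 borrow-in) - 1 → 1 - 1 = 0, borrow out 0
  col 9: (1 - 0 borrow-in) - 1 → 1 - 1 = 0, borrow out 0
Reading bits MSB→LSB: 0010101011
Strip leading zeros: 10101011
= 10101011


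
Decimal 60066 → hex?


Divide by 16 repeatedly:
60066 ÷ 16 = 3754 remainder 2 (2)
3754 ÷ 16 = 234 remainder 10 (A)
234 ÷ 16 = 14 remainder 10 (A)
14 ÷ 16 = 0 remainder 14 (E)
Reading remainders bottom-up:
= 0xEAA2


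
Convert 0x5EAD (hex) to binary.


Each hex digit → 4 binary bits:
  5 = 0101
  E = 1110
  A = 1010
  D = 1101
Concatenate: 0101 1110 1010 1101
= 0101111010101101


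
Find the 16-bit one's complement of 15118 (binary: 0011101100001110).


Original: 0011101100001110
Invert all bits:
  bit 0: 0 → 1
  bit 1: 0 → 1
  bit 2: 1 → 0
  bit 3: 1 → 0
  bit 4: 1 → 0
  bit 5: 0 → 1
  bit 6: 1 → 0
  bit 7: 1 → 0
  bit 8: 0 → 1
  bit 9: 0 → 1
  bit 10: 0 → 1
  bit 11: 0 → 1
  bit 12: 1 → 0
  bit 13: 1 → 0
  bit 14: 1 → 0
  bit 15: 0 → 1
= 1100010011110001


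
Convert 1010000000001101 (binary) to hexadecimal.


Group into 4-bit nibbles: 1010000000001101
  1010 = A
  0000 = 0
  0000 = 0
  1101 = D
= 0xA00D


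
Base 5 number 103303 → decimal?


Positional values (base 5):
  3 × 5^0 = 3 × 1 = 3
  0 × 5^1 = 0 × 5 = 0
  3 × 5^2 = 3 × 25 = 75
  3 × 5^3 = 3 × 125 = 375
  0 × 5^4 = 0 × 625 = 0
  1 × 5^5 = 1 × 3125 = 3125
Sum = 3 + 0 + 75 + 375 + 0 + 3125
= 3578


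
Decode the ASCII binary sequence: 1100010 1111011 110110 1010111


Codes (binary): 1100010 1111011 110110 1010111
Per-code ASCII lookup:
  1100010 = 98  (range 97-122: lowercase, 98 - 97 = 1) → 'b'
  1111011 = 123  (special character) → '{'
  110110 = 54  (range 48-57: digits, 54 - 48 = 6) → '6'
  1010111 = 87  (range 65-90: uppercase, 87 - 65 = 22) → 'W'
= 'b{6W'


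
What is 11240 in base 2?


Divide by 2 repeatedly:
11240 ÷ 2 = 5620 remainder 0
5620 ÷ 2 = 2810 remainder 0
2810 ÷ 2 = 1405 remainder 0
1405 ÷ 2 = 702 remainder 1
702 ÷ 2 = 351 remainder 0
351 ÷ 2 = 175 remainder 1
175 ÷ 2 = 87 remainder 1
87 ÷ 2 = 43 remainder 1
43 ÷ 2 = 21 remainder 1
21 ÷ 2 = 10 remainder 1
10 ÷ 2 = 5 remainder 0
5 ÷ 2 = 2 remainder 1
2 ÷ 2 = 1 remainder 0
1 ÷ 2 = 0 remainder 1
Reading remainders bottom-up:
= 10101111101000


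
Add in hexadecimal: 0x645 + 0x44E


Align and add column by column (LSB to MSB, each column mod 16 with carry):
  0645
+ 044E
  ----
  col 0: 5(5) + E(14) + 0 (carry in) = 19 → 3(3), carry out 1
  col 1: 4(4) + 4(4) + 1 (carry in) = 9 → 9(9), carry out 0
  col 2: 6(6) + 4(4) + 0 (carry in) = 10 → A(10), carry out 0
  col 3: 0(0) + 0(0) + 0 (carry in) = 0 → 0(0), carry out 0
Reading digits MSB→LSB: 0A93
Strip leading zeros: A93
= 0xA93


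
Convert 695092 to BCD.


Each digit → 4-bit binary:
  6 → 0110
  9 → 1001
  5 → 0101
  0 → 0000
  9 → 1001
  2 → 0010
= 0110 1001 0101 0000 1001 0010


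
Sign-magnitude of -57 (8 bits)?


Sign bit: 1 (negative)
Magnitude: 57 = 0111001
= 10111001


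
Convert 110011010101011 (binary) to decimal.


Positional values:
Bit 0: 1 × 2^0 = 1
Bit 1: 1 × 2^1 = 2
Bit 3: 1 × 2^3 = 8
Bit 5: 1 × 2^5 = 32
Bit 7: 1 × 2^7 = 128
Bit 9: 1 × 2^9 = 512
Bit 10: 1 × 2^10 = 1024
Bit 13: 1 × 2^13 = 8192
Bit 14: 1 × 2^14 = 16384
Sum = 1 + 2 + 8 + 32 + 128 + 512 + 1024 + 8192 + 16384
= 26283


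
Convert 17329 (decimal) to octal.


Divide by 8 repeatedly:
17329 ÷ 8 = 2166 remainder 1
2166 ÷ 8 = 270 remainder 6
270 ÷ 8 = 33 remainder 6
33 ÷ 8 = 4 remainder 1
4 ÷ 8 = 0 remainder 4
Reading remainders bottom-up:
= 0o41661


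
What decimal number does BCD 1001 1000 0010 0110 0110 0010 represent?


Each 4-bit group → digit:
  1001 → 9
  1000 → 8
  0010 → 2
  0110 → 6
  0110 → 6
  0010 → 2
= 982662


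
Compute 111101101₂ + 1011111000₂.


Align and add column by column (LSB to MSB, carry propagating):
  00111101101
+ 01011111000
  -----------
  col 0: 1 + 0 + 0 (carry in) = 1 → bit 1, carry out 0
  col 1: 0 + 0 + 0 (carry in) = 0 → bit 0, carry out 0
  col 2: 1 + 0 + 0 (carry in) = 1 → bit 1, carry out 0
  col 3: 1 + 1 + 0 (carry in) = 2 → bit 0, carry out 1
  col 4: 0 + 1 + 1 (carry in) = 2 → bit 0, carry out 1
  col 5: 1 + 1 + 1 (carry in) = 3 → bit 1, carry out 1
  col 6: 1 + 1 + 1 (carry in) = 3 → bit 1, carry out 1
  col 7: 1 + 1 + 1 (carry in) = 3 → bit 1, carry out 1
  col 8: 1 + 0 + 1 (carry in) = 2 → bit 0, carry out 1
  col 9: 0 + 1 + 1 (carry in) = 2 → bit 0, carry out 1
  col 10: 0 + 0 + 1 (carry in) = 1 → bit 1, carry out 0
Reading bits MSB→LSB: 10011100101
Strip leading zeros: 10011100101
= 10011100101


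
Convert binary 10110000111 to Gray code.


Binary: 10110000111
Gray code: G = B XOR (B >> 1)
B >> 1 = 01011000011
10110000111 XOR 01011000011:
  1 XOR 0 = 1
  0 XOR 1 = 1
  1 XOR 0 = 1
  1 XOR 1 = 0
  0 XOR 1 = 1
  0 XOR 0 = 0
  0 XOR 0 = 0
  0 XOR 0 = 0
  1 XOR 0 = 1
  1 XOR 1 = 0
  1 XOR 1 = 0
= 11101000100


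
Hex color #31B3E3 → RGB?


Hex: #31B3E3
R = 31₁₆ = 49
G = B3₁₆ = 179
B = E3₁₆ = 227
= RGB(49, 179, 227)


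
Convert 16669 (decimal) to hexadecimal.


Divide by 16 repeatedly:
16669 ÷ 16 = 1041 remainder 13 (D)
1041 ÷ 16 = 65 remainder 1 (1)
65 ÷ 16 = 4 remainder 1 (1)
4 ÷ 16 = 0 remainder 4 (4)
Reading remainders bottom-up:
= 0x411D


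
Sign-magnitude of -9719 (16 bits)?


Sign bit: 1 (negative)
Magnitude: 9719 = 010010111110111
= 1010010111110111


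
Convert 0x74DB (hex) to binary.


Each hex digit → 4 binary bits:
  7 = 0111
  4 = 0100
  D = 1101
  B = 1011
Concatenate: 0111 0100 1101 1011
= 0111010011011011


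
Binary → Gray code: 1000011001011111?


Binary: 1000011001011111
Gray code: G = B XOR (B >> 1)
B >> 1 = 0100001100101111
1000011001011111 XOR 0100001100101111:
  1 XOR 0 = 1
  0 XOR 1 = 1
  0 XOR 0 = 0
  0 XOR 0 = 0
  0 XOR 0 = 0
  1 XOR 0 = 1
  1 XOR 1 = 0
  0 XOR 1 = 1
  0 XOR 0 = 0
  1 XOR 0 = 1
  0 XOR 1 = 1
  1 XOR 0 = 1
  1 XOR 1 = 0
  1 XOR 1 = 0
  1 XOR 1 = 0
  1 XOR 1 = 0
= 1100010101110000


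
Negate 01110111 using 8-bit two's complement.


Original: 01110111
Step 1 - Invert all bits: 10001000
Step 2 - Add 1: 10001000 + 1
= 10001001 (represents -119)


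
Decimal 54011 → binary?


Divide by 2 repeatedly:
54011 ÷ 2 = 27005 remainder 1
27005 ÷ 2 = 13502 remainder 1
13502 ÷ 2 = 6751 remainder 0
6751 ÷ 2 = 3375 remainder 1
3375 ÷ 2 = 1687 remainder 1
1687 ÷ 2 = 843 remainder 1
843 ÷ 2 = 421 remainder 1
421 ÷ 2 = 210 remainder 1
210 ÷ 2 = 105 remainder 0
105 ÷ 2 = 52 remainder 1
52 ÷ 2 = 26 remainder 0
26 ÷ 2 = 13 remainder 0
13 ÷ 2 = 6 remainder 1
6 ÷ 2 = 3 remainder 0
3 ÷ 2 = 1 remainder 1
1 ÷ 2 = 0 remainder 1
Reading remainders bottom-up:
= 1101001011111011


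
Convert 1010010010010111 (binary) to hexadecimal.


Group into 4-bit nibbles: 1010010010010111
  1010 = A
  0100 = 4
  1001 = 9
  0111 = 7
= 0xA497


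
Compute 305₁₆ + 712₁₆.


Align and add column by column (LSB to MSB, each column mod 16 with carry):
  0305
+ 0712
  ----
  col 0: 5(5) + 2(2) + 0 (carry in) = 7 → 7(7), carry out 0
  col 1: 0(0) + 1(1) + 0 (carry in) = 1 → 1(1), carry out 0
  col 2: 3(3) + 7(7) + 0 (carry in) = 10 → A(10), carry out 0
  col 3: 0(0) + 0(0) + 0 (carry in) = 0 → 0(0), carry out 0
Reading digits MSB→LSB: 0A17
Strip leading zeros: A17
= 0xA17


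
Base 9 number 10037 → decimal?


Positional values (base 9):
  7 × 9^0 = 7 × 1 = 7
  3 × 9^1 = 3 × 9 = 27
  0 × 9^2 = 0 × 81 = 0
  0 × 9^3 = 0 × 729 = 0
  1 × 9^4 = 1 × 6561 = 6561
Sum = 7 + 27 + 0 + 0 + 6561
= 6595


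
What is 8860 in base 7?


Divide by 7 repeatedly:
8860 ÷ 7 = 1265 remainder 5
1265 ÷ 7 = 180 remainder 5
180 ÷ 7 = 25 remainder 5
25 ÷ 7 = 3 remainder 4
3 ÷ 7 = 0 remainder 3
Reading remainders bottom-up:
= 34555


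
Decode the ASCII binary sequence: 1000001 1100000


Codes (binary): 1000001 1100000
Per-code ASCII lookup:
  1000001 = 65  (range 65-90: uppercase, 65 - 65 = 0) → 'A'
  1100000 = 96  (special character) → '`'
= 'A`'


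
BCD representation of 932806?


Each digit → 4-bit binary:
  9 → 1001
  3 → 0011
  2 → 0010
  8 → 1000
  0 → 0000
  6 → 0110
= 1001 0011 0010 1000 0000 0110


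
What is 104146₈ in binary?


Each octal digit → 3 binary bits:
  1 = 001
  0 = 000
  4 = 100
  1 = 001
  4 = 100
  6 = 110
Concatenate: 001 000 100 001 100 110
= 001000100001100110


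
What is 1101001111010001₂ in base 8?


Group into 3-bit groups: 001101001111010001
  001 = 1
  101 = 5
  001 = 1
  111 = 7
  010 = 2
  001 = 1
= 0o151721


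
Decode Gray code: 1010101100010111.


Gray code: 1010101100010111
MSB stays the same: 1
Each subsequent bit = prev_binary XOR current_gray:
  B[1] = 1 XOR 0 = 1
  B[2] = 1 XOR 1 = 0
  B[3] = 0 XOR 0 = 0
  B[4] = 0 XOR 1 = 1
  B[5] = 1 XOR 0 = 1
  B[6] = 1 XOR 1 = 0
  B[7] = 0 XOR 1 = 1
  B[8] = 1 XOR 0 = 1
  B[9] = 1 XOR 0 = 1
  B[10] = 1 XOR 0 = 1
  B[11] = 1 XOR 1 = 0
  B[12] = 0 XOR 0 = 0
  B[13] = 0 XOR 1 = 1
  B[14] = 1 XOR 1 = 0
  B[15] = 0 XOR 1 = 1
= 1100110111100101 (52709 decimal)


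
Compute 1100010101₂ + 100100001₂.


Align and add column by column (LSB to MSB, carry propagating):
  01100010101
+ 00100100001
  -----------
  col 0: 1 + 1 + 0 (carry in) = 2 → bit 0, carry out 1
  col 1: 0 + 0 + 1 (carry in) = 1 → bit 1, carry out 0
  col 2: 1 + 0 + 0 (carry in) = 1 → bit 1, carry out 0
  col 3: 0 + 0 + 0 (carry in) = 0 → bit 0, carry out 0
  col 4: 1 + 0 + 0 (carry in) = 1 → bit 1, carry out 0
  col 5: 0 + 1 + 0 (carry in) = 1 → bit 1, carry out 0
  col 6: 0 + 0 + 0 (carry in) = 0 → bit 0, carry out 0
  col 7: 0 + 0 + 0 (carry in) = 0 → bit 0, carry out 0
  col 8: 1 + 1 + 0 (carry in) = 2 → bit 0, carry out 1
  col 9: 1 + 0 + 1 (carry in) = 2 → bit 0, carry out 1
  col 10: 0 + 0 + 1 (carry in) = 1 → bit 1, carry out 0
Reading bits MSB→LSB: 10000110110
Strip leading zeros: 10000110110
= 10000110110


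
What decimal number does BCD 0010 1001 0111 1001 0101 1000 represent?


Each 4-bit group → digit:
  0010 → 2
  1001 → 9
  0111 → 7
  1001 → 9
  0101 → 5
  1000 → 8
= 297958


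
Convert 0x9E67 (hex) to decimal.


Positional values:
Position 0: 7 × 16^0 = 7 × 1 = 7
Position 1: 6 × 16^1 = 6 × 16 = 96
Position 2: E × 16^2 = 14 × 256 = 3584
Position 3: 9 × 16^3 = 9 × 4096 = 36864
Sum = 7 + 96 + 3584 + 36864
= 40551


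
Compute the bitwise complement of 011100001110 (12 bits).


Original: 011100001110
Invert all bits:
  bit 0: 0 → 1
  bit 1: 1 → 0
  bit 2: 1 → 0
  bit 3: 1 → 0
  bit 4: 0 → 1
  bit 5: 0 → 1
  bit 6: 0 → 1
  bit 7: 0 → 1
  bit 8: 1 → 0
  bit 9: 1 → 0
  bit 10: 1 → 0
  bit 11: 0 → 1
= 100011110001


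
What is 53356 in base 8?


Divide by 8 repeatedly:
53356 ÷ 8 = 6669 remainder 4
6669 ÷ 8 = 833 remainder 5
833 ÷ 8 = 104 remainder 1
104 ÷ 8 = 13 remainder 0
13 ÷ 8 = 1 remainder 5
1 ÷ 8 = 0 remainder 1
Reading remainders bottom-up:
= 0o150154


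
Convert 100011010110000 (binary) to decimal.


Positional values:
Bit 4: 1 × 2^4 = 16
Bit 5: 1 × 2^5 = 32
Bit 7: 1 × 2^7 = 128
Bit 9: 1 × 2^9 = 512
Bit 10: 1 × 2^10 = 1024
Bit 14: 1 × 2^14 = 16384
Sum = 16 + 32 + 128 + 512 + 1024 + 16384
= 18096


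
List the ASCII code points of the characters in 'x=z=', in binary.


String: 'x=z='  (4 characters)
Per-character ASCII lookup:
  'x': lowercase starts at 97: 'x' = 97 + 23 = 120 → 1111000
  '=': special character: '=' = 61 → 111101
  'z': lowercase starts at 97: 'z' = 97 + 25 = 122 → 1111010
  '=': special character: '=' = 61 → 111101
= 1111000 111101 1111010 111101


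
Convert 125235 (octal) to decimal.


Positional values:
Position 0: 5 × 8^0 = 5
Position 1: 3 × 8^1 = 24
Position 2: 2 × 8^2 = 128
Position 3: 5 × 8^3 = 2560
Position 4: 2 × 8^4 = 8192
Position 5: 1 × 8^5 = 32768
Sum = 5 + 24 + 128 + 2560 + 8192 + 32768
= 43677


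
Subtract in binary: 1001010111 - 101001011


Align and subtract column by column (LSB to MSB, borrowing when needed):
  1001010111
- 0101001011
  ----------
  col 0: (1 - 0 borrow-in) - 1 → 1 - 1 = 0, borrow out 0
  col 1: (1 - 0 borrow-in) - 1 → 1 - 1 = 0, borrow out 0
  col 2: (1 - 0 borrow-in) - 0 → 1 - 0 = 1, borrow out 0
  col 3: (0 - 0 borrow-in) - 1 → borrow from next column: (0+2) - 1 = 1, borrow out 1
  col 4: (1 - 1 borrow-in) - 0 → 0 - 0 = 0, borrow out 0
  col 5: (0 - 0 borrow-in) - 0 → 0 - 0 = 0, borrow out 0
  col 6: (1 - 0 borrow-in) - 1 → 1 - 1 = 0, borrow out 0
  col 7: (0 - 0 borrow-in) - 0 → 0 - 0 = 0, borrow out 0
  col 8: (0 - 0 borrow-in) - 1 → borrow from next column: (0+2) - 1 = 1, borrow out 1
  col 9: (1 - 1 borrow-in) - 0 → 0 - 0 = 0, borrow out 0
Reading bits MSB→LSB: 0100001100
Strip leading zeros: 100001100
= 100001100


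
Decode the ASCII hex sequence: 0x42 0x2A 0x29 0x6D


Codes (hex): 0x42 0x2A 0x29 0x6D
Per-code ASCII lookup:
  0x42 = 66  (range 65-90: uppercase, 66 - 65 = 1) → 'B'
  0x2A = 42  (special character) → '*'
  0x29 = 41  (special character) → ')'
  0x6D = 109  (range 97-122: lowercase, 109 - 97 = 12) → 'm'
= 'B*)m'


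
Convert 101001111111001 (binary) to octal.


Group into 3-bit groups: 101001111111001
  101 = 5
  001 = 1
  111 = 7
  111 = 7
  001 = 1
= 0o51771


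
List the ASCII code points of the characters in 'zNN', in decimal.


String: 'zNN'  (3 characters)
Per-character ASCII lookup:
  'z': lowercase starts at 97: 'z' = 97 + 25 = 122
  'N': uppercase starts at 65: 'N' = 65 + 13 = 78
  'N': uppercase starts at 65: 'N' = 65 + 13 = 78
= 122 78 78


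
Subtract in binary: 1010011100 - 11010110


Align and subtract column by column (LSB to MSB, borrowing when needed):
  1010011100
- 0011010110
  ----------
  col 0: (0 - 0 borrow-in) - 0 → 0 - 0 = 0, borrow out 0
  col 1: (0 - 0 borrow-in) - 1 → borrow from next column: (0+2) - 1 = 1, borrow out 1
  col 2: (1 - 1 borrow-in) - 1 → borrow from next column: (0+2) - 1 = 1, borrow out 1
  col 3: (1 - 1 borrow-in) - 0 → 0 - 0 = 0, borrow out 0
  col 4: (1 - 0 borrow-in) - 1 → 1 - 1 = 0, borrow out 0
  col 5: (0 - 0 borrow-in) - 0 → 0 - 0 = 0, borrow out 0
  col 6: (0 - 0 borrow-in) - 1 → borrow from next column: (0+2) - 1 = 1, borrow out 1
  col 7: (1 - 1 borrow-in) - 1 → borrow from next column: (0+2) - 1 = 1, borrow out 1
  col 8: (0 - 1 borrow-in) - 0 → borrow from next column: (-1+2) - 0 = 1, borrow out 1
  col 9: (1 - 1 borrow-in) - 0 → 0 - 0 = 0, borrow out 0
Reading bits MSB→LSB: 0111000110
Strip leading zeros: 111000110
= 111000110


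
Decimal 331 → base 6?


Divide by 6 repeatedly:
331 ÷ 6 = 55 remainder 1
55 ÷ 6 = 9 remainder 1
9 ÷ 6 = 1 remainder 3
1 ÷ 6 = 0 remainder 1
Reading remainders bottom-up:
= 1311


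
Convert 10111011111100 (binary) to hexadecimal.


Group into 4-bit nibbles: 0010111011111100
  0010 = 2
  1110 = E
  1111 = F
  1100 = C
= 0x2EFC


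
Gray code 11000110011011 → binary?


Gray code: 11000110011011
MSB stays the same: 1
Each subsequent bit = prev_binary XOR current_gray:
  B[1] = 1 XOR 1 = 0
  B[2] = 0 XOR 0 = 0
  B[3] = 0 XOR 0 = 0
  B[4] = 0 XOR 0 = 0
  B[5] = 0 XOR 1 = 1
  B[6] = 1 XOR 1 = 0
  B[7] = 0 XOR 0 = 0
  B[8] = 0 XOR 0 = 0
  B[9] = 0 XOR 1 = 1
  B[10] = 1 XOR 1 = 0
  B[11] = 0 XOR 0 = 0
  B[12] = 0 XOR 1 = 1
  B[13] = 1 XOR 1 = 0
= 10000100010010 (8466 decimal)


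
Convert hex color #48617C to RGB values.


Hex: #48617C
R = 48₁₆ = 72
G = 61₁₆ = 97
B = 7C₁₆ = 124
= RGB(72, 97, 124)


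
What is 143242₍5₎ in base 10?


Positional values (base 5):
  2 × 5^0 = 2 × 1 = 2
  4 × 5^1 = 4 × 5 = 20
  2 × 5^2 = 2 × 25 = 50
  3 × 5^3 = 3 × 125 = 375
  4 × 5^4 = 4 × 625 = 2500
  1 × 5^5 = 1 × 3125 = 3125
Sum = 2 + 20 + 50 + 375 + 2500 + 3125
= 6072


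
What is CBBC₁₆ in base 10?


Positional values:
Position 0: C × 16^0 = 12 × 1 = 12
Position 1: B × 16^1 = 11 × 16 = 176
Position 2: B × 16^2 = 11 × 256 = 2816
Position 3: C × 16^3 = 12 × 4096 = 49152
Sum = 12 + 176 + 2816 + 49152
= 52156


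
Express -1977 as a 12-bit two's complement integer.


Original: 011110111001
Step 1 - Invert all bits: 100001000110
Step 2 - Add 1: 100001000110 + 1
= 100001000111 (represents -1977)


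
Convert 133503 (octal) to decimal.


Positional values:
Position 0: 3 × 8^0 = 3
Position 1: 0 × 8^1 = 0
Position 2: 5 × 8^2 = 320
Position 3: 3 × 8^3 = 1536
Position 4: 3 × 8^4 = 12288
Position 5: 1 × 8^5 = 32768
Sum = 3 + 0 + 320 + 1536 + 12288 + 32768
= 46915


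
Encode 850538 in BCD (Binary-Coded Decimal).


Each digit → 4-bit binary:
  8 → 1000
  5 → 0101
  0 → 0000
  5 → 0101
  3 → 0011
  8 → 1000
= 1000 0101 0000 0101 0011 1000


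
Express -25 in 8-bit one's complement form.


Original: 00011001
Invert all bits:
  bit 0: 0 → 1
  bit 1: 0 → 1
  bit 2: 0 → 1
  bit 3: 1 → 0
  bit 4: 1 → 0
  bit 5: 0 → 1
  bit 6: 0 → 1
  bit 7: 1 → 0
= 11100110


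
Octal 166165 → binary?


Each octal digit → 3 binary bits:
  1 = 001
  6 = 110
  6 = 110
  1 = 001
  6 = 110
  5 = 101
Concatenate: 001 110 110 001 110 101
= 001110110001110101


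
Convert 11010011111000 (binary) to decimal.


Positional values:
Bit 3: 1 × 2^3 = 8
Bit 4: 1 × 2^4 = 16
Bit 5: 1 × 2^5 = 32
Bit 6: 1 × 2^6 = 64
Bit 7: 1 × 2^7 = 128
Bit 10: 1 × 2^10 = 1024
Bit 12: 1 × 2^12 = 4096
Bit 13: 1 × 2^13 = 8192
Sum = 8 + 16 + 32 + 64 + 128 + 1024 + 4096 + 8192
= 13560


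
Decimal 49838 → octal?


Divide by 8 repeatedly:
49838 ÷ 8 = 6229 remainder 6
6229 ÷ 8 = 778 remainder 5
778 ÷ 8 = 97 remainder 2
97 ÷ 8 = 12 remainder 1
12 ÷ 8 = 1 remainder 4
1 ÷ 8 = 0 remainder 1
Reading remainders bottom-up:
= 0o141256


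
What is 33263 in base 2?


Divide by 2 repeatedly:
33263 ÷ 2 = 16631 remainder 1
16631 ÷ 2 = 8315 remainder 1
8315 ÷ 2 = 4157 remainder 1
4157 ÷ 2 = 2078 remainder 1
2078 ÷ 2 = 1039 remainder 0
1039 ÷ 2 = 519 remainder 1
519 ÷ 2 = 259 remainder 1
259 ÷ 2 = 129 remainder 1
129 ÷ 2 = 64 remainder 1
64 ÷ 2 = 32 remainder 0
32 ÷ 2 = 16 remainder 0
16 ÷ 2 = 8 remainder 0
8 ÷ 2 = 4 remainder 0
4 ÷ 2 = 2 remainder 0
2 ÷ 2 = 1 remainder 0
1 ÷ 2 = 0 remainder 1
Reading remainders bottom-up:
= 1000000111101111


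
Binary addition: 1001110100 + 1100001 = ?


Align and add column by column (LSB to MSB, carry propagating):
  01001110100
+ 00001100001
  -----------
  col 0: 0 + 1 + 0 (carry in) = 1 → bit 1, carry out 0
  col 1: 0 + 0 + 0 (carry in) = 0 → bit 0, carry out 0
  col 2: 1 + 0 + 0 (carry in) = 1 → bit 1, carry out 0
  col 3: 0 + 0 + 0 (carry in) = 0 → bit 0, carry out 0
  col 4: 1 + 0 + 0 (carry in) = 1 → bit 1, carry out 0
  col 5: 1 + 1 + 0 (carry in) = 2 → bit 0, carry out 1
  col 6: 1 + 1 + 1 (carry in) = 3 → bit 1, carry out 1
  col 7: 0 + 0 + 1 (carry in) = 1 → bit 1, carry out 0
  col 8: 0 + 0 + 0 (carry in) = 0 → bit 0, carry out 0
  col 9: 1 + 0 + 0 (carry in) = 1 → bit 1, carry out 0
  col 10: 0 + 0 + 0 (carry in) = 0 → bit 0, carry out 0
Reading bits MSB→LSB: 01011010101
Strip leading zeros: 1011010101
= 1011010101


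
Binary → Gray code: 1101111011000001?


Binary: 1101111011000001
Gray code: G = B XOR (B >> 1)
B >> 1 = 0110111101100000
1101111011000001 XOR 0110111101100000:
  1 XOR 0 = 1
  1 XOR 1 = 0
  0 XOR 1 = 1
  1 XOR 0 = 1
  1 XOR 1 = 0
  1 XOR 1 = 0
  1 XOR 1 = 0
  0 XOR 1 = 1
  1 XOR 0 = 1
  1 XOR 1 = 0
  0 XOR 1 = 1
  0 XOR 0 = 0
  0 XOR 0 = 0
  0 XOR 0 = 0
  0 XOR 0 = 0
  1 XOR 0 = 1
= 1011000110100001


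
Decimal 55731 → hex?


Divide by 16 repeatedly:
55731 ÷ 16 = 3483 remainder 3 (3)
3483 ÷ 16 = 217 remainder 11 (B)
217 ÷ 16 = 13 remainder 9 (9)
13 ÷ 16 = 0 remainder 13 (D)
Reading remainders bottom-up:
= 0xD9B3


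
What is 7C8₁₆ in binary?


Each hex digit → 4 binary bits:
  7 = 0111
  C = 1100
  8 = 1000
Concatenate: 0111 1100 1000
= 011111001000


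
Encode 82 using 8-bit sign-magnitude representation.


Sign bit: 0 (positive)
Magnitude: 82 = 1010010
= 01010010


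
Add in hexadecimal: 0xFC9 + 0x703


Align and add column by column (LSB to MSB, each column mod 16 with carry):
  0FC9
+ 0703
  ----
  col 0: 9(9) + 3(3) + 0 (carry in) = 12 → C(12), carry out 0
  col 1: C(12) + 0(0) + 0 (carry in) = 12 → C(12), carry out 0
  col 2: F(15) + 7(7) + 0 (carry in) = 22 → 6(6), carry out 1
  col 3: 0(0) + 0(0) + 1 (carry in) = 1 → 1(1), carry out 0
Reading digits MSB→LSB: 16CC
Strip leading zeros: 16CC
= 0x16CC


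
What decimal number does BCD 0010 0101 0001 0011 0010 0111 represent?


Each 4-bit group → digit:
  0010 → 2
  0101 → 5
  0001 → 1
  0011 → 3
  0010 → 2
  0111 → 7
= 251327


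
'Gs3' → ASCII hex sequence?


String: 'Gs3'  (3 characters)
Per-character ASCII lookup:
  'G': uppercase starts at 65: 'G' = 65 + 6 = 71 → 0x47
  's': lowercase starts at 97: 's' = 97 + 18 = 115 → 0x73
  '3': digits start at 48: '3' = 48 + 3 = 51 → 0x33
= 0x47 0x73 0x33
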